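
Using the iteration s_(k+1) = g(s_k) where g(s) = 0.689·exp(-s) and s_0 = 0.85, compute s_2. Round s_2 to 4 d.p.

s_1 = g(0.850000) = 0.294489
s_2 = g(0.294489) = 0.513245

0.5132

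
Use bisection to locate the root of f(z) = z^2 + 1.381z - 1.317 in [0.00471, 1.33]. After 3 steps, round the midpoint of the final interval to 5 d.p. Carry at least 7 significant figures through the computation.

0.58452

f(0.004710) = -1.310473, f(1.330000) = 2.288630 (opposite signs)
step 1: m = 0.667355, f(m) = 0.049980 > 0 → root in [0.004710, 0.667355]
step 2: m = 0.336033, f(m) = -0.740021 < 0 → root in [0.336033, 0.667355]
step 3: m = 0.501694, f(m) = -0.372464 < 0 → root in [0.501694, 0.667355]
Midpoint of [0.501694, 0.667355] = 0.584524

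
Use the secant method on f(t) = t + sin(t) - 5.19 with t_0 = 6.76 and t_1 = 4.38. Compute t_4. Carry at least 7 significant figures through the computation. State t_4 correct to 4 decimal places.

f(t_0) = 2.028951, f(t_1) = -1.755266
t_2 = 4.380000 - (-1.755266)·(4.380000 - 6.760000)/(-1.755266 - (2.028951)) = 5.483936; f(t_2) = -0.422898
t_3 = 5.483936 - (-0.422898)·(5.483936 - 4.380000)/(-0.422898 - (-1.755266)) = 5.834328; f(t_3) = 0.210392
t_4 = 5.834328 - (0.210392)·(5.834328 - 5.483936)/(0.210392 - (-0.422898)) = 5.717920; f(t_4) = -0.007719

5.7179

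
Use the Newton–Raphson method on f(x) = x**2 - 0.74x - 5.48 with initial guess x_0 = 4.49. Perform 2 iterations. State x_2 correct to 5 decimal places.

Newton update: x ← x − f(x)/f'(x).
f'(x) = 2x - 0.74
x_0 = 4.490000: f = 11.357500, f' = 8.240000 → x_1 = 4.490000 - (11.357500)/(8.240000) = 3.111663
x_1 = 3.111663: f = 1.899814, f' = 5.483325 → x_2 = 3.111663 - (1.899814)/(5.483325) = 2.765191

2.76519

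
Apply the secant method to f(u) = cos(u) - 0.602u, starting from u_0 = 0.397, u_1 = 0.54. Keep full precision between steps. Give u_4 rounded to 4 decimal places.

f(u_0) = 0.683231, f(u_1) = 0.532629
u_2 = 0.540000 - (0.532629)·(0.540000 - 0.397000)/(0.532629 - (0.683231)) = 1.045742; f(u_2) = -0.128276
u_3 = 1.045742 - (-0.128276)·(1.045742 - 0.540000)/(-0.128276 - (0.532629)) = 0.947581; f(u_3) = 0.013205
u_4 = 0.947581 - (0.013205)·(0.947581 - 1.045742)/(0.013205 - (-0.128276)) = 0.956743; f(u_4) = 0.000226

0.9567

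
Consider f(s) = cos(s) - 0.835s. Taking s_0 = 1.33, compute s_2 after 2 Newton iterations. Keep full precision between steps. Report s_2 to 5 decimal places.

f'(s) = -sin(s) - 0.835
s_0 = 1.330000: f = -0.872074, f' = -1.806148 → s_1 = 1.330000 - (-0.872074)/(-1.806148) = 0.847164
s_1 = 0.847164: f = -0.045270, f' = -1.584405 → s_2 = 0.847164 - (-0.045270)/(-1.584405) = 0.818591

0.81859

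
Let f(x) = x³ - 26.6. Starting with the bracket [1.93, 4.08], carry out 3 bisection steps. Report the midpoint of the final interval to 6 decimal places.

2.870625

f(1.930000) = -19.410943, f(4.080000) = 41.317312 (opposite signs)
step 1: m = 3.005000, f(m) = 0.535225 > 0 → root in [1.930000, 3.005000]
step 2: m = 2.467500, f(m) = -11.576487 < 0 → root in [2.467500, 3.005000]
step 3: m = 2.736250, f(m) = -6.113521 < 0 → root in [2.736250, 3.005000]
Midpoint of [2.736250, 3.005000] = 2.870625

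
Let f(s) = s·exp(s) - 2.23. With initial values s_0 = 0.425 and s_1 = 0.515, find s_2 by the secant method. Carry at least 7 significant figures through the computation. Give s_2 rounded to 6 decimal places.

f(s_0) = -1.579924, f(s_1) = -1.368076
s_2 = 0.515000 - (-1.368076)·(0.515000 - 0.425000)/(-1.368076 - (-1.579924)) = 1.096204; f(s_2) = 1.050702

1.096204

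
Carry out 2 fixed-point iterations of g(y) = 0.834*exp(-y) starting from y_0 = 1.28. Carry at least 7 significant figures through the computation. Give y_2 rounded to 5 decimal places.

y_1 = g(1.280000) = 0.231883
y_2 = g(0.231883) = 0.661394

0.66139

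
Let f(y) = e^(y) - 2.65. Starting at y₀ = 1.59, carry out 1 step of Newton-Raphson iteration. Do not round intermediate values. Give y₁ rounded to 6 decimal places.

1.130403

f'(y) = e^(y)
y_0 = 1.590000: f = 2.253749, f' = 4.903749 → y_1 = 1.590000 - (2.253749)/(4.903749) = 1.130403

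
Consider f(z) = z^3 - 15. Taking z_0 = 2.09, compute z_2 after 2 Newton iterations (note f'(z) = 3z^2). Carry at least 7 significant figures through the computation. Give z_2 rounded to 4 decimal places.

z_0 = 2.090000: f = -5.870671, f' = 13.104300 → z_1 = 2.090000 - (-5.870671)/(13.104300) = 2.537996
z_1 = 2.537996: f = 1.348303, f' = 19.324268 → z_2 = 2.537996 - (1.348303)/(19.324268) = 2.468223

2.4682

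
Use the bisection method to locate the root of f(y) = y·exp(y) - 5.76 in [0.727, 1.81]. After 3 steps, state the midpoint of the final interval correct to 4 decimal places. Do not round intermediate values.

1.4716

f(0.727000) = -4.255935, f(1.810000) = 5.299910 (opposite signs)
step 1: m = 1.268500, f(m) = -1.249829 < 0 → root in [1.268500, 1.810000]
step 2: m = 1.539250, f(m) = 1.414588 > 0 → root in [1.268500, 1.539250]
step 3: m = 1.403875, f(m) = -0.044903 < 0 → root in [1.403875, 1.539250]
Midpoint of [1.403875, 1.539250] = 1.471563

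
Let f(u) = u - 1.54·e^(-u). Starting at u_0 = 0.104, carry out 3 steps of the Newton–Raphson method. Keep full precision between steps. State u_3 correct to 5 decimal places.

0.73698

Newton update: u ← u − f(u)/f'(u).
f'(u) = 1 + 1.54·e^(-u)
u_0 = 0.104000: f = -1.283887, f' = 2.387887 → u_1 = 0.104000 - (-1.283887)/(2.387887) = 0.641667
u_1 = 0.641667: f = -0.169012, f' = 1.810678 → u_2 = 0.641667 - (-0.169012)/(1.810678) = 0.735008
u_2 = 0.735008: f = -0.003424, f' = 1.738432 → u_3 = 0.735008 - (-0.003424)/(1.738432) = 0.736978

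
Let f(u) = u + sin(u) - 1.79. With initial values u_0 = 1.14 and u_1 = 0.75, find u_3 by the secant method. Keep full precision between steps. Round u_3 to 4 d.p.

Secant update: u_(k+1) = u_k − f(u_k)·(u_k − u_(k-1))/(f(u_k) − f(u_(k-1))).
f(u_0) = 0.258633, f(u_1) = -0.358361
u_2 = 0.750000 - (-0.358361)·(0.750000 - 1.140000)/(-0.358361 - (0.258633)) = 0.976519; f(u_2) = 0.015072
u_3 = 0.976519 - (0.015072)·(0.976519 - 0.750000)/(0.015072 - (-0.358361)) = 0.967376; f(u_3) = 0.000776

0.9674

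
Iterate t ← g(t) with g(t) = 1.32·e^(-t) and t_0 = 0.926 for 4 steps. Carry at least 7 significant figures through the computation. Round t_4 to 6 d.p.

0.721837

t_1 = g(0.926000) = 0.522898
t_2 = g(0.522898) = 0.782496
t_3 = g(0.782496) = 0.603588
t_4 = g(0.603588) = 0.721837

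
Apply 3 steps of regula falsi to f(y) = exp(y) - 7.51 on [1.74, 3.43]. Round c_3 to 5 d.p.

f(1.740000) = -1.812657, f(3.430000) = 23.366643
step 1: c = 1.861663, f(c) = -1.075572 < 0 → new bracket [1.861663, 3.430000]
step 2: c = 1.930677, f(c) = -0.615823 < 0 → new bracket [1.930677, 3.430000]
step 3: c = 1.969177, f(c) = -0.345224 < 0 → new bracket [1.969177, 3.430000]

1.96918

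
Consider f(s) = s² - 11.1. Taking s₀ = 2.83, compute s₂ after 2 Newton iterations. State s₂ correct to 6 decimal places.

f'(s) = 2s
s_0 = 2.830000: f = -3.091100, f' = 5.660000 → s_1 = 2.830000 - (-3.091100)/(5.660000) = 3.376131
s_1 = 3.376131: f = 0.298259, f' = 6.752261 → s_2 = 3.376131 - (0.298259)/(6.752261) = 3.331959

3.331959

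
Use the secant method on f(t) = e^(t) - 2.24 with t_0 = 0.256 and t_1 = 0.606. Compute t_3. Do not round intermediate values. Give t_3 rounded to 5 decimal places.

0.80006

f(t_0) = -0.948247, f(t_1) = -0.406916
t_2 = 0.606000 - (-0.406916)·(0.606000 - 0.256000)/(-0.406916 - (-0.948247)) = 0.869093; f(t_2) = 0.144746
t_3 = 0.869093 - (0.144746)·(0.869093 - 0.606000)/(0.144746 - (-0.406916)) = 0.800062; f(t_3) = -0.014321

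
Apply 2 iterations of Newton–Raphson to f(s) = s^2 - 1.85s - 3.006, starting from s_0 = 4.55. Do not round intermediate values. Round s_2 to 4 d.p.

f'(s) = 2s - 1.85
s_0 = 4.550000: f = 9.279000, f' = 7.250000 → s_1 = 4.550000 - (9.279000)/(7.250000) = 3.270138
s_1 = 3.270138: f = 1.638047, f' = 4.690276 → s_2 = 3.270138 - (1.638047)/(4.690276) = 2.920895

2.9209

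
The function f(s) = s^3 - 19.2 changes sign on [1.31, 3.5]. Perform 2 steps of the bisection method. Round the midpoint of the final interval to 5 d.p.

2.67875

f(1.310000) = -16.951909, f(3.500000) = 23.675000 (opposite signs)
step 1: m = 2.405000, f(m) = -5.289420 < 0 → root in [2.405000, 3.500000]
step 2: m = 2.952500, f(m) = 6.537699 > 0 → root in [2.405000, 2.952500]
Midpoint of [2.405000, 2.952500] = 2.678750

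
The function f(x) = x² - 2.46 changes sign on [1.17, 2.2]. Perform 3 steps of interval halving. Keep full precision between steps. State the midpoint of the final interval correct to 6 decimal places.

1.620625

f(1.170000) = -1.091100, f(2.200000) = 2.380000 (opposite signs)
step 1: m = 1.685000, f(m) = 0.379225 > 0 → root in [1.170000, 1.685000]
step 2: m = 1.427500, f(m) = -0.422244 < 0 → root in [1.427500, 1.685000]
step 3: m = 1.556250, f(m) = -0.038086 < 0 → root in [1.556250, 1.685000]
Midpoint of [1.556250, 1.685000] = 1.620625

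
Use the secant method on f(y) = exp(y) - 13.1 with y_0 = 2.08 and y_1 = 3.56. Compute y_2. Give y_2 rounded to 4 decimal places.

f(y_0) = -5.095531, f(y_1) = 22.063197
y_2 = 3.560000 - (22.063197)·(3.560000 - 2.080000)/(22.063197 - (-5.095531)) = 2.357678; f(y_2) = -2.533610

2.3577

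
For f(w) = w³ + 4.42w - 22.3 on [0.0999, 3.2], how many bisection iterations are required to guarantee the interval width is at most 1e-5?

Initial width b − a = 3.2 − 0.0999 = 3.100100.
After n steps the width is (b−a)/2^n; need (b−a)/2^n ≤ 1e-5.
So n ≥ log₂(3.100100/1e-5) = log₂(310010.0000) ≈ 18.2420.
Hence n = 19.

19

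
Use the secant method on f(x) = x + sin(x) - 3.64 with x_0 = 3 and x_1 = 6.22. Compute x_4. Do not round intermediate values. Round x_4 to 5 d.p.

6.15119

Secant update: x_(k+1) = x_k − f(x_k)·(x_k − x_(k-1))/(f(x_k) − f(x_(k-1))).
f(x_0) = -0.498880, f(x_1) = 2.516857
x_2 = 6.220000 - (2.516857)·(6.220000 - 3.000000)/(2.516857 - (-0.498880)) = 3.532670; f(x_2) = -0.488515
x_3 = 3.532670 - (-0.488515)·(3.532670 - 6.220000)/(-0.488515 - (2.516857)) = 3.969488; f(x_3) = -0.407021
x_4 = 3.969488 - (-0.407021)·(3.969488 - 3.532670)/(-0.407021 - (-0.488515)) = 6.151190; f(x_4) = 2.379579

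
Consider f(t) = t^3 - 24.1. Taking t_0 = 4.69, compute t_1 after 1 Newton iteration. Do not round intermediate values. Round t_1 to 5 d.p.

3.49188

Newton update: t ← t − f(t)/f'(t).
f'(t) = 3t^2
t_0 = 4.690000: f = 79.061709, f' = 65.988300 → t_1 = 4.690000 - (79.061709)/(65.988300) = 3.491883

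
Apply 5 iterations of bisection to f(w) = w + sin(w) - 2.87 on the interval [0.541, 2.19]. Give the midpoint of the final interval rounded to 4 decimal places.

1.9581

f(0.541000) = -1.814007, f(2.190000) = 0.134341 (opposite signs)
step 1: m = 1.365500, f(m) = -0.525499 < 0 → root in [1.365500, 2.190000]
step 2: m = 1.777750, f(m) = -0.113589 < 0 → root in [1.777750, 2.190000]
step 3: m = 1.983875, f(m) = 0.029764 > 0 → root in [1.777750, 1.983875]
step 4: m = 1.880812, f(m) = -0.036859 < 0 → root in [1.880812, 1.983875]
step 5: m = 1.932344, f(m) = -0.002306 < 0 → root in [1.932344, 1.983875]
Midpoint of [1.932344, 1.983875] = 1.958109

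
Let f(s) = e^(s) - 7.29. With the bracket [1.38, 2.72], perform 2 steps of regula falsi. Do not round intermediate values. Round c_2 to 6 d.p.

f(1.380000) = -3.315098, f(2.720000) = 7.890322
step 1: c = 1.776436, f(c) = -1.381240 < 0 → new bracket [1.776436, 2.720000]
step 2: c = 1.917004, f(c) = -0.489444 < 0 → new bracket [1.917004, 2.720000]

1.917004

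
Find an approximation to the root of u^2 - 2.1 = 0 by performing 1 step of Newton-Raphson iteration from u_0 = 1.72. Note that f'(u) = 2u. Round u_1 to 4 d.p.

1.4705

Newton update: u ← u − f(u)/f'(u).
u_0 = 1.720000: f = 0.858400, f' = 3.440000 → u_1 = 1.720000 - (0.858400)/(3.440000) = 1.470465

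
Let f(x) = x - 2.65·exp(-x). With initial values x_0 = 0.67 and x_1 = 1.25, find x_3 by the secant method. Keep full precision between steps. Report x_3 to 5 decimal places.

0.98600

Secant update: x_(k+1) = x_k − f(x_k)·(x_k − x_(k-1))/(f(x_k) − f(x_(k-1))).
f(x_0) = -0.686028, f(x_1) = 0.490762
x_2 = 1.250000 - (0.490762)·(1.250000 - 0.670000)/(0.490762 - (-0.686028)) = 1.008120; f(x_2) = 0.041123
x_3 = 1.008120 - (0.041123)·(1.008120 - 1.250000)/(0.041123 - (0.490762)) = 0.985998; f(x_3) = -0.002629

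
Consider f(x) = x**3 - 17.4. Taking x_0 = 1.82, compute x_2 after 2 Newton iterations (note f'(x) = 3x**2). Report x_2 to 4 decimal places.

x_0 = 1.820000: f = -11.371432, f' = 9.937200 → x_1 = 1.820000 - (-11.371432)/(9.937200) = 2.964330
x_1 = 2.964330: f = 8.648305, f' = 26.361750 → x_2 = 2.964330 - (8.648305)/(26.361750) = 2.636267

2.6363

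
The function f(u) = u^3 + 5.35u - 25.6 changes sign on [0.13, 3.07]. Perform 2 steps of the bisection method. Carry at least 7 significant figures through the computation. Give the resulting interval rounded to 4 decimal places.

f(0.130000) = -24.902303, f(3.070000) = 19.758943 (opposite signs)
step 1: m = 1.600000, f(m) = -12.944000 < 0 → root in [1.600000, 3.070000]
step 2: m = 2.335000, f(m) = -0.376805 < 0 → root in [2.335000, 3.070000]

[2.3350, 3.0700]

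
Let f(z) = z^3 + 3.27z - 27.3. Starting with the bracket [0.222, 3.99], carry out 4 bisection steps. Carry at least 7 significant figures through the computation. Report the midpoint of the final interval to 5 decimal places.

f(0.222000) = -26.563119, f(3.990000) = 49.268499 (opposite signs)
step 1: m = 2.106000, f(m) = -11.072773 < 0 → root in [2.106000, 3.990000]
step 2: m = 3.048000, f(m) = 10.983807 > 0 → root in [2.106000, 3.048000]
step 3: m = 2.577000, f(m) = -1.759536 < 0 → root in [2.577000, 3.048000]
step 4: m = 2.812500, f(m) = 4.144189 > 0 → root in [2.577000, 2.812500]
Midpoint of [2.577000, 2.812500] = 2.694750

2.69475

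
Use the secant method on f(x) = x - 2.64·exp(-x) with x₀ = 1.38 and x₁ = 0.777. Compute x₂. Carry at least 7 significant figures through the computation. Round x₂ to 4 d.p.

1.0055

f(x_0) = 0.715833, f(x_1) = -0.436828
x_2 = 0.777000 - (-0.436828)·(0.777000 - 1.380000)/(-0.436828 - (0.715833)) = 1.005521; f(x_2) = 0.039667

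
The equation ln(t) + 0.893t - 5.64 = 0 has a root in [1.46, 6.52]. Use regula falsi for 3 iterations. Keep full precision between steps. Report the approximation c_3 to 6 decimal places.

4.608019

False-position update: c = (a·f(b) − b·f(a))/(f(b) − f(a)); replace the endpoint whose sign matches f(c).
f(1.460000) = -3.957784, f(6.520000) = 2.057234
step 1: c = 4.789397, f(c) = 0.203336 > 0 → new bracket [1.460000, 4.789397]
step 2: c = 4.626704, f(c) = 0.023491 > 0 → new bracket [1.460000, 4.626704]
step 3: c = 4.608019, f(c) = 0.002759 > 0 → new bracket [1.460000, 4.608019]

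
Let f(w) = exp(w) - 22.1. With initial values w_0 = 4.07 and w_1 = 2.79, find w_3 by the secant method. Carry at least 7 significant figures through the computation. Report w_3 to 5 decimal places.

f(w_0) = 36.456963, f(w_1) = -5.818980
w_2 = 2.790000 - (-5.818980)·(2.790000 - 4.070000)/(-5.818980 - (36.456963)) = 2.966183; f(w_2) = -2.682343
w_3 = 2.966183 - (-2.682343)·(2.966183 - 2.790000)/(-2.682343 - (-5.818980)) = 3.116848; f(w_3) = 0.475115

3.11685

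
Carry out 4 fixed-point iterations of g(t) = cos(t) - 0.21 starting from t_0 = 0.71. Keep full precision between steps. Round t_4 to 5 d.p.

t_1 = g(0.710000) = 0.548362
t_2 = g(0.548362) = 0.643380
t_3 = g(0.643380) = 0.590073
t_4 = g(0.590073) = 0.620900

0.62090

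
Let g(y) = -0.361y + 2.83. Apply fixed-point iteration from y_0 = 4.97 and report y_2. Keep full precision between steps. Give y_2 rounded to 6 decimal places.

2.456065

y_1 = g(4.970000) = 1.035830
y_2 = g(1.035830) = 2.456065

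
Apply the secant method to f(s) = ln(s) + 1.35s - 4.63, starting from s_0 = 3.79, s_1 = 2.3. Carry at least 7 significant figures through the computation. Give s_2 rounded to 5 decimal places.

f(s_0) = 1.818866, f(s_1) = -0.692091
s_2 = 2.300000 - (-0.692091)·(2.300000 - 3.790000)/(-0.692091 - (1.818866)) = 2.710686; f(s_2) = 0.026628

2.71069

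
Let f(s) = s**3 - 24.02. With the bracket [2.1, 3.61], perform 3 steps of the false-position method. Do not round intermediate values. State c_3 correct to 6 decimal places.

2.875936

False-position update: c = (a·f(b) − b·f(a))/(f(b) − f(a)); replace the endpoint whose sign matches f(c).
f(2.100000) = -14.759000, f(3.610000) = 23.025881
step 1: c = 2.689815, f(c) = -4.558907 < 0 → new bracket [2.689815, 3.610000]
step 2: c = 2.841893, f(c) = -1.067862 < 0 → new bracket [2.841893, 3.610000]
step 3: c = 2.875936, f(c) = -0.233103 < 0 → new bracket [2.875936, 3.610000]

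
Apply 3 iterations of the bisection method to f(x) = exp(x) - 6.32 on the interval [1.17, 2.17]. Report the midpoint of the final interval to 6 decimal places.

1.857500

f(1.170000) = -3.098007, f(2.170000) = 2.438284 (opposite signs)
step 1: m = 1.670000, f(m) = -1.007832 < 0 → root in [1.670000, 2.170000]
step 2: m = 1.920000, f(m) = 0.500958 > 0 → root in [1.670000, 1.920000]
step 3: m = 1.795000, f(m) = -0.300525 < 0 → root in [1.795000, 1.920000]
Midpoint of [1.795000, 1.920000] = 1.857500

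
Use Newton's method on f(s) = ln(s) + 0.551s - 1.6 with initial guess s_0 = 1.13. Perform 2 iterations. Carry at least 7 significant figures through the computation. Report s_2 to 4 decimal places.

1.8173

f'(s) = 1/s + 0.551
s_0 = 1.130000: f = -0.855152, f' = 1.435956 → s_1 = 1.130000 - (-0.855152)/(1.435956) = 1.725528
s_1 = 1.725528: f = -0.103701, f' = 1.130533 → s_2 = 1.725528 - (-0.103701)/(1.130533) = 1.817256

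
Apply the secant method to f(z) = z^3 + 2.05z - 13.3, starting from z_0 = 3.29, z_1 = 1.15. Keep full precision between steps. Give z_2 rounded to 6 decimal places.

f(z_0) = 29.055789, f(z_1) = -9.421625
z_2 = 1.150000 - (-9.421625)·(1.150000 - 3.290000)/(-9.421625 - (29.055789)) = 1.674003; f(z_2) = -5.177259

1.674003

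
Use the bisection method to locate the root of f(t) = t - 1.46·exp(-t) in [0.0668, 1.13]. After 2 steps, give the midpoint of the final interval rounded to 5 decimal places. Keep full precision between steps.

0.73130

f(0.066800) = -1.298858, f(1.130000) = 0.658371 (opposite signs)
step 1: m = 0.598400, f(m) = -0.204148 < 0 → root in [0.598400, 1.130000]
step 2: m = 0.864200, f(m) = 0.248973 > 0 → root in [0.598400, 0.864200]
Midpoint of [0.598400, 0.864200] = 0.731300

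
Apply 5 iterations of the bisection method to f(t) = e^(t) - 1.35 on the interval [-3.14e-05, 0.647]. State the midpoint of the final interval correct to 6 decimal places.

f(-0.000031) = -0.350031, f(0.647000) = 0.559803 (opposite signs)
step 1: m = 0.323484, f(m) = 0.031934 > 0 → root in [-0.000031, 0.323484]
step 2: m = 0.161726, f(m) = -0.174461 < 0 → root in [0.161726, 0.323484]
step 3: m = 0.242605, f(m) = -0.075434 < 0 → root in [0.242605, 0.323484]
step 4: m = 0.283045, f(m) = -0.022835 < 0 → root in [0.283045, 0.323484]
step 5: m = 0.303265, f(m) = 0.004273 > 0 → root in [0.283045, 0.303265]
Midpoint of [0.283045, 0.303265] = 0.293155

0.293155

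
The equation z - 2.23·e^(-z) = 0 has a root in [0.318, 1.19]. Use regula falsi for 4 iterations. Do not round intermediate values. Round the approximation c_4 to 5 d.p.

0.90362

False-position update: c = (a·f(b) − b·f(a))/(f(b) − f(a)); replace the endpoint whose sign matches f(c).
f(0.318000) = -1.304554, f(1.190000) = 0.511587
step 1: c = 0.944367, f(c) = 0.077063 > 0 → new bracket [0.318000, 0.944367]
step 2: c = 0.909430, f(c) = 0.011289 > 0 → new bracket [0.318000, 0.909430]
step 3: c = 0.904356, f(c) = 0.001646 > 0 → new bracket [0.318000, 0.904356]
step 4: c = 0.903617, f(c) = 0.000240 > 0 → new bracket [0.318000, 0.903617]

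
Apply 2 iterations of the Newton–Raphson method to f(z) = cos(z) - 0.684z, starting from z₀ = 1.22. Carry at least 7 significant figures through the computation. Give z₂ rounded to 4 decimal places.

0.9041

f'(z) = -sin(z) - 0.684
z_0 = 1.220000: f = -0.490834, f' = -1.623099 → z_1 = 1.220000 - (-0.490834)/(-1.623099) = 0.917594
z_1 = 0.917594: f = -0.019902, f' = -1.478142 → z_2 = 0.917594 - (-0.019902)/(-1.478142) = 0.904130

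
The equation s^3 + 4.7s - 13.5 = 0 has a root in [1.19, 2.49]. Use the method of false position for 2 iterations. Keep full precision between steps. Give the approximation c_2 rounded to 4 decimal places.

1.7073

False-position update: c = (a·f(b) − b·f(a))/(f(b) − f(a)); replace the endpoint whose sign matches f(c).
f(1.190000) = -6.221841, f(2.490000) = 13.641249
step 1: c = 1.597207, f(c) = -1.918537 < 0 → new bracket [1.597207, 2.490000]
step 2: c = 1.707289, f(c) = -0.499269 < 0 → new bracket [1.707289, 2.490000]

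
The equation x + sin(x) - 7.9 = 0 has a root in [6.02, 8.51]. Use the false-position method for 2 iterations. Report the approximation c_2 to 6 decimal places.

False-position update: c = (a·f(b) − b·f(a))/(f(b) − f(a)); replace the endpoint whose sign matches f(c).
f(6.020000) = -2.140157, f(8.510000) = 1.402427
step 1: c = 7.524267, f(c) = 0.570401 > 0 → new bracket [6.020000, 7.524267]
step 2: c = 7.207714, f(c) = 0.106050 > 0 → new bracket [6.020000, 7.207714]

7.207714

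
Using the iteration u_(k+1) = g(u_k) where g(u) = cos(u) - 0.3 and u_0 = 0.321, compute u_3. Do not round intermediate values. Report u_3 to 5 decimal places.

u_1 = g(0.321000) = 0.648920
u_2 = g(0.648920) = 0.496737
u_3 = g(0.496737) = 0.579142

0.57914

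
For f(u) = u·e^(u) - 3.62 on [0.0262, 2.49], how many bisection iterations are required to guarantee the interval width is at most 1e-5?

18

Initial width b − a = 2.49 − 0.0262 = 2.463800.
After n steps the width is (b−a)/2^n; need (b−a)/2^n ≤ 1e-5.
So n ≥ log₂(2.463800/1e-5) = log₂(246380.0000) ≈ 17.9105.
Hence n = 18.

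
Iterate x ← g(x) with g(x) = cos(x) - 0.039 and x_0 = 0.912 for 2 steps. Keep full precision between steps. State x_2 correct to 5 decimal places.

0.80119

x_1 = g(0.912000) = 0.573166
x_2 = g(0.573166) = 0.801189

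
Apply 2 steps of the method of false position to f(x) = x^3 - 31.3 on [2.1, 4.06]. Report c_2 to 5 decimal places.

f(2.100000) = -22.039000, f(4.060000) = 35.623416
step 1: c = 2.849126, f(c) = -8.172155 < 0 → new bracket [2.849126, 4.060000]
step 2: c = 3.075073, f(c) = -2.221890 < 0 → new bracket [3.075073, 4.060000]

3.07507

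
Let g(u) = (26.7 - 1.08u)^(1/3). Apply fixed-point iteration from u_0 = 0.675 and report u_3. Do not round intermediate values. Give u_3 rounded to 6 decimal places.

2.868646

u_1 = g(0.675000) = 2.961394
u_2 = g(2.961394) = 2.864396
u_3 = g(2.864396) = 2.868646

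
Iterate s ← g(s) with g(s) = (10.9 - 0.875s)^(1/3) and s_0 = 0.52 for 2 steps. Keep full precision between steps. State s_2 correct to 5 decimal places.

2.07911

s_1 = g(0.520000) = 2.185929
s_2 = g(2.185929) = 2.079106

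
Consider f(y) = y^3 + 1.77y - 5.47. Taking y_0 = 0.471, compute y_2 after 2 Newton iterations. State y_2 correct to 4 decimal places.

Newton update: y ← y − f(y)/f'(y).
f'(y) = 3y^2 + 1.77
y_0 = 0.471000: f = -4.531843, f' = 2.435523 → y_1 = 0.471000 - (-4.531843)/(2.435523) = 2.331727
y_1 = 2.331727: f = 11.334638, f' = 18.080849 → y_2 = 2.331727 - (11.334638)/(18.080849) = 1.704840

1.7048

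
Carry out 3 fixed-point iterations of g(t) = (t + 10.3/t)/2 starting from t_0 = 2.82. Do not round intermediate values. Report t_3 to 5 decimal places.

t_1 = g(2.820000) = 3.236241
t_2 = g(3.236241) = 3.209473
t_3 = g(3.209473) = 3.209361

3.20936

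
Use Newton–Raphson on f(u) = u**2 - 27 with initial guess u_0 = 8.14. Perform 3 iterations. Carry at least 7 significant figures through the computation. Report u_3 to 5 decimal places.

5.19621

Newton update: u ← u − f(u)/f'(u).
f'(u) = 2u
u_0 = 8.140000: f = 39.259600, f' = 16.280000 → u_1 = 8.140000 - (39.259600)/(16.280000) = 5.728477
u_1 = 5.728477: f = 5.815445, f' = 11.456953 → u_2 = 5.728477 - (5.815445)/(11.456953) = 5.220886
u_2 = 5.220886: f = 0.257648, f' = 10.441772 → u_3 = 5.220886 - (0.257648)/(10.441772) = 5.196211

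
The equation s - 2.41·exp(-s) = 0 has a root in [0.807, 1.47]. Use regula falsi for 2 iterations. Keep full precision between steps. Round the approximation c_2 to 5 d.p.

0.94127

False-position update: c = (a·f(b) − b·f(a))/(f(b) − f(a)); replace the endpoint whose sign matches f(c).
f(0.807000) = -0.268329, f(1.470000) = 0.915880
step 1: c = 0.957229, f(c) = 0.031896 > 0 → new bracket [0.807000, 0.957229]
step 2: c = 0.941268, f(c) = 0.001049 > 0 → new bracket [0.807000, 0.941268]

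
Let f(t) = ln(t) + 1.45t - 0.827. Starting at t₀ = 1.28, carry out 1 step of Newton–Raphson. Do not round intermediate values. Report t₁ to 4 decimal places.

0.7082

f'(t) = 1/t + 1.45
t_0 = 1.280000: f = 1.275860, f' = 2.231250 → t_1 = 1.280000 - (1.275860)/(2.231250) = 0.708186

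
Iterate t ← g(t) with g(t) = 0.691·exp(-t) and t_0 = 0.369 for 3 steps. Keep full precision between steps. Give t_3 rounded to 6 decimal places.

t_1 = g(0.369000) = 0.477775
t_2 = g(0.477775) = 0.428532
t_3 = g(0.428532) = 0.450162

0.450162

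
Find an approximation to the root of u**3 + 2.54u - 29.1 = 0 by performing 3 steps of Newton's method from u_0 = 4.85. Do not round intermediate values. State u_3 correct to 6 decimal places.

f'(u) = 3u**2 + 2.54
u_0 = 4.850000: f = 97.303125, f' = 73.107500 → u_1 = 4.850000 - (97.303125)/(73.107500) = 3.519040
u_1 = 3.519040: f = 23.416913, f' = 39.690937 → u_2 = 3.519040 - (23.416913)/(39.690937) = 2.929059
u_2 = 2.929059: f = 3.469342, f' = 28.278162 → u_3 = 2.929059 - (3.469342)/(28.278162) = 2.806373

2.806373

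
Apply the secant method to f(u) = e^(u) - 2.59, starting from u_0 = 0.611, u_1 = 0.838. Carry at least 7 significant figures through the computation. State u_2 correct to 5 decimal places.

0.97255

f(u_0) = -0.747727, f(u_1) = -0.278261
u_2 = 0.838000 - (-0.278261)·(0.838000 - 0.611000)/(-0.278261 - (-0.747727)) = 0.972547; f(u_2) = 0.054672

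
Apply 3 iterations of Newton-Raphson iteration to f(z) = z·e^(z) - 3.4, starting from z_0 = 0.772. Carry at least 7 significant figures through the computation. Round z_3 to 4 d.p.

f'(z) = (z + 1)·e^(z)
z_0 = 0.772000: f = -1.729322, f' = 3.834768 → z_1 = 0.772000 - (-1.729322)/(3.834768) = 1.222959
z_1 = 1.222959: f = 0.754666, f' = 7.551891 → z_2 = 1.222959 - (0.754666)/(7.551891) = 1.123028
z_2 = 1.123028: f = 0.052356, f' = 6.526505 → z_3 = 1.123028 - (0.052356)/(6.526505) = 1.115006

1.1150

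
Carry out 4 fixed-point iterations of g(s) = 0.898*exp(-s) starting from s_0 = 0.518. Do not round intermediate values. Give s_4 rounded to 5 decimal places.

s_1 = g(0.518000) = 0.534948
s_2 = g(0.534948) = 0.525958
s_3 = g(0.525958) = 0.530708
s_4 = g(0.530708) = 0.528193

0.52819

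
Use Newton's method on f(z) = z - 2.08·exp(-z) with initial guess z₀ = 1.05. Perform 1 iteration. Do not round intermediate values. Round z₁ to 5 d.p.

f'(z) = 1 + 2.08·exp(-z)
z_0 = 1.050000: f = 0.322129, f' = 1.727871 → z_1 = 1.050000 - (0.322129)/(1.727871) = 0.863569

0.86357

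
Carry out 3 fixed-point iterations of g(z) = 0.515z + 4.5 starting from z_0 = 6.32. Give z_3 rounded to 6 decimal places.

8.874267

z_1 = g(6.320000) = 7.754800
z_2 = g(7.754800) = 8.493722
z_3 = g(8.493722) = 8.874267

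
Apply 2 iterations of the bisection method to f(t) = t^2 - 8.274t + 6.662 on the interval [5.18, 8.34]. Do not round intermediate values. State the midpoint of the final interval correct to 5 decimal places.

f(5.180000) = -9.364920, f(8.340000) = 7.212440 (opposite signs)
step 1: m = 6.760000, f(m) = -3.572640 < 0 → root in [6.760000, 8.340000]
step 2: m = 7.550000, f(m) = 1.195800 > 0 → root in [6.760000, 7.550000]
Midpoint of [6.760000, 7.550000] = 7.155000

7.15500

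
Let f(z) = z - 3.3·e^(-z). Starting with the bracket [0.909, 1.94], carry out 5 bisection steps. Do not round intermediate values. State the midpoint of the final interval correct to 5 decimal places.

1.08620

f(0.909000) = -0.420659, f(1.940000) = 1.465777 (opposite signs)
step 1: m = 1.424500, f(m) = 0.630425 > 0 → root in [0.909000, 1.424500]
step 2: m = 1.166750, f(m) = 0.139205 > 0 → root in [0.909000, 1.166750]
step 3: m = 1.037875, f(m) = -0.131007 < 0 → root in [1.037875, 1.166750]
step 4: m = 1.102313, f(m) = 0.006375 > 0 → root in [1.037875, 1.102313]
step 5: m = 1.070094, f(m) = -0.061728 < 0 → root in [1.070094, 1.102313]
Midpoint of [1.070094, 1.102313] = 1.086203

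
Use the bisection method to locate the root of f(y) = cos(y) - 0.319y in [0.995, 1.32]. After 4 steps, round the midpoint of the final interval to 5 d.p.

f(0.995000) = 0.227098, f(1.320000) = -0.172905 (opposite signs)
step 1: m = 1.157500, f(m) = 0.032388 > 0 → root in [1.157500, 1.320000]
step 2: m = 1.238750, f(m) = -0.069183 < 0 → root in [1.157500, 1.238750]
step 3: m = 1.198125, f(m) = -0.018097 < 0 → root in [1.157500, 1.198125]
step 4: m = 1.177812, f(m) = 0.007224 > 0 → root in [1.177812, 1.198125]
Midpoint of [1.177812, 1.198125] = 1.187969

1.18797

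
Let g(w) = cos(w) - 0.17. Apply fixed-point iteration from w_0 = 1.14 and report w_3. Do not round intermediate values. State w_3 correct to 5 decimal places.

0.52706

w_1 = g(1.140000) = 0.247595
w_2 = g(0.247595) = 0.799505
w_3 = g(0.799505) = 0.527062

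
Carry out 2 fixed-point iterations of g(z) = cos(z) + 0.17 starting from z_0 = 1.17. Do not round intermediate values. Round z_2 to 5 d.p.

1.01717

z_1 = g(1.170000) = 0.560152
z_2 = g(0.560152) = 1.017175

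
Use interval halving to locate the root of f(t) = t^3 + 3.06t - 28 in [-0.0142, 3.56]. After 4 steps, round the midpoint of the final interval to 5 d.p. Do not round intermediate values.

2.77814

f(-0.014200) = -28.043455, f(3.560000) = 28.011616 (opposite signs)
step 1: m = 1.772900, f(m) = -17.002392 < 0 → root in [1.772900, 3.560000]
step 2: m = 2.666450, f(m) = -0.882322 < 0 → root in [2.666450, 3.560000]
step 3: m = 3.113225, f(m) = 11.700374 > 0 → root in [2.666450, 3.113225]
step 4: m = 2.889838, f(m) = 4.976400 > 0 → root in [2.666450, 2.889838]
Midpoint of [2.666450, 2.889838] = 2.778144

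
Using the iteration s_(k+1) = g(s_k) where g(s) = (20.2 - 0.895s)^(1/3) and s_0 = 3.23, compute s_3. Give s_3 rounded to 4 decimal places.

s_1 = g(3.230000) = 2.586775
s_2 = g(2.586775) = 2.615140
s_3 = g(2.615140) = 2.613902

2.6139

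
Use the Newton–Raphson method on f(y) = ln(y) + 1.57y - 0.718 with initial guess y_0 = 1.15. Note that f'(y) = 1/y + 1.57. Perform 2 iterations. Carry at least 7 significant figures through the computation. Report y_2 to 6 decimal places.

0.691169

y_0 = 1.150000: f = 1.227262, f' = 2.439565 → y_1 = 1.150000 - (1.227262)/(2.439565) = 0.646934
y_1 = 0.646934: f = -0.137824, f' = 3.115752 → y_2 = 0.646934 - (-0.137824)/(3.115752) = 0.691169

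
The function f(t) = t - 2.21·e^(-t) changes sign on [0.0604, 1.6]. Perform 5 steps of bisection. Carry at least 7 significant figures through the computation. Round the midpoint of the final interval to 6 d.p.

0.902369

f(0.060400) = -2.020067, f(1.600000) = 1.153809 (opposite signs)
step 1: m = 0.830200, f(m) = -0.133276 < 0 → root in [0.830200, 1.600000]
step 2: m = 1.215100, f(m) = 0.559436 > 0 → root in [0.830200, 1.215100]
step 3: m = 1.022650, f(m) = 0.227844 > 0 → root in [0.830200, 1.022650]
step 4: m = 0.926425, f(m) = 0.051338 > 0 → root in [0.830200, 0.926425]
step 5: m = 0.878313, f(m) = -0.039906 < 0 → root in [0.878313, 0.926425]
Midpoint of [0.878313, 0.926425] = 0.902369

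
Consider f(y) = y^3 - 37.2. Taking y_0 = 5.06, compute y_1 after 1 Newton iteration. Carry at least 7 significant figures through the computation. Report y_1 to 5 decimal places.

3.85764

Newton update: y ← y − f(y)/f'(y).
f'(y) = 3y^2
y_0 = 5.060000: f = 92.354216, f' = 76.810800 → y_1 = 5.060000 - (92.354216)/(76.810800) = 3.857640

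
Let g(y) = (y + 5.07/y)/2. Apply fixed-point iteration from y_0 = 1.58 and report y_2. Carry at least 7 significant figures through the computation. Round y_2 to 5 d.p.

y_1 = g(1.580000) = 2.394430
y_2 = g(2.394430) = 2.255922

2.25592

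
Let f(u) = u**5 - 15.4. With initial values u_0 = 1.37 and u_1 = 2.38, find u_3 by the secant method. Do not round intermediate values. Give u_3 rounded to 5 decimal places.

Secant update: u_(k+1) = u_k − f(u_k)·(u_k − u_(k-1))/(f(u_k) − f(u_(k-1))).
f(u_0) = -10.573828, f(u_1) = 60.963317
u_2 = 2.380000 - (60.963317)·(2.380000 - 1.370000)/(60.963317 - (-10.573828)) = 1.519287; f(u_2) = -7.305331
u_3 = 1.519287 - (-7.305331)·(1.519287 - 2.380000)/(-7.305331 - (60.963317)) = 1.611391; f(u_3) = -4.535638

1.61139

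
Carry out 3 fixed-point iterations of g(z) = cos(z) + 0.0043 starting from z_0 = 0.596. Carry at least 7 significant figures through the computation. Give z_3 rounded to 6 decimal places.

0.783266

z_1 = g(0.596000) = 0.831888
z_2 = g(0.831888) = 0.677782
z_3 = g(0.677782) = 0.783266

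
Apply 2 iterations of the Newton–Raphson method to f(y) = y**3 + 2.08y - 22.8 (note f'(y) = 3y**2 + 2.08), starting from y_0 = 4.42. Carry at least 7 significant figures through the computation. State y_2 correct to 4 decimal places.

y_0 = 4.420000: f = 72.744488, f' = 60.689200 → y_1 = 4.420000 - (72.744488)/(60.689200) = 3.221360
y_1 = 3.221360: f = 17.329006, f' = 33.211485 → y_2 = 3.221360 - (17.329006)/(33.211485) = 2.699583

2.6996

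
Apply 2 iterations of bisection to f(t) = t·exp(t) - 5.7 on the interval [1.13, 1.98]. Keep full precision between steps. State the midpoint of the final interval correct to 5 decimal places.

f(1.130000) = -2.201908, f(1.980000) = 8.640631 (opposite signs)
step 1: m = 1.555000, f(m) = 1.663060 > 0 → root in [1.130000, 1.555000]
step 2: m = 1.342500, f(m) = -0.560100 < 0 → root in [1.342500, 1.555000]
Midpoint of [1.342500, 1.555000] = 1.448750

1.44875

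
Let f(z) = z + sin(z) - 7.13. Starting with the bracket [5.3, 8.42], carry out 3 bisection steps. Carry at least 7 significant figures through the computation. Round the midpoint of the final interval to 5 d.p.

f(5.300000) = -2.662267, f(8.420000) = 2.134043 (opposite signs)
step 1: m = 6.860000, f(m) = 0.275357 > 0 → root in [5.300000, 6.860000]
step 2: m = 6.080000, f(m) = -1.251790 < 0 → root in [6.080000, 6.860000]
step 3: m = 6.470000, f(m) = -0.474270 < 0 → root in [6.470000, 6.860000]
Midpoint of [6.470000, 6.860000] = 6.665000

6.66500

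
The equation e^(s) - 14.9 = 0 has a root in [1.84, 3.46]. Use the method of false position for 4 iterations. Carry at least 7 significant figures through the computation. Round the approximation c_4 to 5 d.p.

f(1.840000) = -8.603462, f(3.460000) = 16.916977
step 1: c = 2.386135, f(c) = -4.028604 < 0 → new bracket [2.386135, 3.460000]
step 2: c = 2.592679, f(c) = -1.534473 < 0 → new bracket [2.592679, 3.460000]
step 3: c = 2.664808, f(c) = -0.534815 < 0 → new bracket [2.664808, 3.460000]
step 4: c = 2.689176, f(c) = -0.180451 < 0 → new bracket [2.689176, 3.460000]

2.68918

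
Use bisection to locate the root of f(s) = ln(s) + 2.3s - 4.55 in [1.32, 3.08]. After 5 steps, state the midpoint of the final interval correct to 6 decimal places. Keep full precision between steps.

f(1.320000) = -1.236368, f(3.080000) = 3.658930 (opposite signs)
step 1: m = 2.200000, f(m) = 1.298457 > 0 → root in [1.320000, 2.200000]
step 2: m = 1.760000, f(m) = 0.063314 > 0 → root in [1.320000, 1.760000]
step 3: m = 1.540000, f(m) = -0.576218 < 0 → root in [1.540000, 1.760000]
step 4: m = 1.650000, f(m) = -0.254225 < 0 → root in [1.650000, 1.760000]
step 5: m = 1.705000, f(m) = -0.094935 < 0 → root in [1.705000, 1.760000]
Midpoint of [1.705000, 1.760000] = 1.732500

1.732500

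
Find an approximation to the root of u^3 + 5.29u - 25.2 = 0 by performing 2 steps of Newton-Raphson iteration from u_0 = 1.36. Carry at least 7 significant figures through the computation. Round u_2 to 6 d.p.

2.396093

f'(u) = 3u^2 + 5.29
u_0 = 1.360000: f = -15.490144, f' = 10.838800 → u_1 = 1.360000 - (-15.490144)/(10.838800) = 2.789138
u_1 = 2.789138: f = 11.252064, f' = 28.627877 → u_2 = 2.789138 - (11.252064)/(28.627877) = 2.396093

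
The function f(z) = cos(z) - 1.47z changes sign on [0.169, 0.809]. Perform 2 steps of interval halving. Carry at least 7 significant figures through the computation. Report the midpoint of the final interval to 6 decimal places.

0.569000

f(0.169000) = 0.737323, f(0.809000) = -0.499008 (opposite signs)
step 1: m = 0.489000, f(m) = 0.163973 > 0 → root in [0.489000, 0.809000]
step 2: m = 0.649000, f(m) = -0.157341 < 0 → root in [0.489000, 0.649000]
Midpoint of [0.489000, 0.649000] = 0.569000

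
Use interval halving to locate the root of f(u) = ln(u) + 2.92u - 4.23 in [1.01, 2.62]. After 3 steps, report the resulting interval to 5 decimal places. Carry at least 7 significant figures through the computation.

[1.21125, 1.41250]

f(1.010000) = -1.270850, f(2.620000) = 4.383574 (opposite signs)
step 1: m = 1.815000, f(m) = 1.665885 > 0 → root in [1.010000, 1.815000]
step 2: m = 1.412500, f(m) = 0.239861 > 0 → root in [1.010000, 1.412500]
step 3: m = 1.211250, f(m) = -0.501497 < 0 → root in [1.211250, 1.412500]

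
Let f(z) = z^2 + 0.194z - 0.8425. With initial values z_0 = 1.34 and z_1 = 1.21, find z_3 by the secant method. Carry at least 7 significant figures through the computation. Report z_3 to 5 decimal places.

f(z_0) = 1.213060, f(z_1) = 0.856340
z_2 = 1.210000 - (0.856340)·(1.210000 - 1.340000)/(0.856340 - (1.213060)) = 0.897923; f(z_2) = 0.137962
z_3 = 0.897923 - (0.137962)·(0.897923 - 1.210000)/(0.137962 - (0.856340)) = 0.837989; f(z_3) = 0.022296

0.83799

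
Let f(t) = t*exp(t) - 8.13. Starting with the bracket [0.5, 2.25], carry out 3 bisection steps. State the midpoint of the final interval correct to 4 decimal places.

f(0.500000) = -7.305639, f(2.250000) = 13.217406 (opposite signs)
step 1: m = 1.375000, f(m) = -2.691770 < 0 → root in [1.375000, 2.250000]
step 2: m = 1.812500, f(m) = 2.972909 > 0 → root in [1.375000, 1.812500]
step 3: m = 1.593750, f(m) = -0.285288 < 0 → root in [1.593750, 1.812500]
Midpoint of [1.593750, 1.812500] = 1.703125

1.7031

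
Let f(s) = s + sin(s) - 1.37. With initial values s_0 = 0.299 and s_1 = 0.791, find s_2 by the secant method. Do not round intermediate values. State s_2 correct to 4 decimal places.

f(s_0) = -0.776435, f(s_1) = 0.132057
s_2 = 0.791000 - (0.132057)·(0.791000 - 0.299000)/(0.132057 - (-0.776435)) = 0.719484; f(s_2) = 0.008480

0.7195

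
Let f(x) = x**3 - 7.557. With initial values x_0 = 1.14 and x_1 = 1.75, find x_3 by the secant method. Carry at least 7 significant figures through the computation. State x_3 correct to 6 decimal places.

1.947594

Secant update: x_(k+1) = x_k − f(x_k)·(x_k − x_(k-1))/(f(x_k) − f(x_(k-1))).
f(x_0) = -6.075456, f(x_1) = -2.197625
x_2 = 1.750000 - (-2.197625)·(1.750000 - 1.140000)/(-2.197625 - (-6.075456)) = 2.095696; f(x_2) = 1.647177
x_3 = 2.095696 - (1.647177)·(2.095696 - 1.750000)/(1.647177 - (-2.197625)) = 1.947594; f(x_3) = -0.169535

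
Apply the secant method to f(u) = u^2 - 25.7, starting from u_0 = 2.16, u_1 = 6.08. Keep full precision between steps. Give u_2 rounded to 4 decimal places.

4.7127

f(u_0) = -21.034400, f(u_1) = 11.266400
u_2 = 6.080000 - (11.266400)·(6.080000 - 2.160000)/(11.266400 - (-21.034400)) = 4.712718; f(u_2) = -3.490285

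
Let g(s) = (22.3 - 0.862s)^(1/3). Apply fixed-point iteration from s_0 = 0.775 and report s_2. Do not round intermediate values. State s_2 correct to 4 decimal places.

s_1 = g(0.775000) = 2.786326
s_2 = g(2.786326) = 2.709804

2.7098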